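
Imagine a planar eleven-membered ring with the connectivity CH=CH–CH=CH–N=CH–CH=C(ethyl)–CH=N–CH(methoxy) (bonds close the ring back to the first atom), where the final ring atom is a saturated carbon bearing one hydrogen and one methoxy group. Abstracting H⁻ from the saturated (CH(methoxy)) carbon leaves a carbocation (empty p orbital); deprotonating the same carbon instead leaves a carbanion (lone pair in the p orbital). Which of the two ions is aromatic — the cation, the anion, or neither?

The cation

Once that carbon is sp², every ring atom has a p orbital and both ions are fully conjugated.
Cation: 5 × 2 + 0 = 10 π electrons → 4(2)+2, aromatic.
Anion: 5 × 2 + 2 = 12 π electrons → 4(3), antiaromatic.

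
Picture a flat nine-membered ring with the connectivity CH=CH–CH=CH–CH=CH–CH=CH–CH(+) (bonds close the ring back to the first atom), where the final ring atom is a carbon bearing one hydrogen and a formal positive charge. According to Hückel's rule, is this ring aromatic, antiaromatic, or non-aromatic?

Check conjugation: the double-bond atoms are sp², each contributing one p electron; the carbocation has an empty p orbital — every position has a p orbital, so the cyclic π system is continuous.
Tallying contributions gives 4 × 2 = 8 from the double-bond units + 0 from the CH(+) atom = 8.
A 4n π count (8, n = 2) in a planar conjugated ring means antiaromatic.

Antiaromatic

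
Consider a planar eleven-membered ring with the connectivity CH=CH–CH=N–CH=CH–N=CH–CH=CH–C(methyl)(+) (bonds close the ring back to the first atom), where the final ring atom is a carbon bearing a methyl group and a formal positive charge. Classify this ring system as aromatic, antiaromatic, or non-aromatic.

Aromatic

Check conjugation: the double-bond atoms are sp², each contributing one p electron; each sp² =N– keeps its lone pair in-plane and puts one electron into the π system; the carbocation has an empty p orbital — every position has a p orbital, so the cyclic π system is continuous.
Adding the contributions, 5 × 2 = 10 from the double-bond units + 0 from the C(methyl)(+) atom = 10.
10 = 4(2) + 2, which satisfies Hückel's 4n+2 rule.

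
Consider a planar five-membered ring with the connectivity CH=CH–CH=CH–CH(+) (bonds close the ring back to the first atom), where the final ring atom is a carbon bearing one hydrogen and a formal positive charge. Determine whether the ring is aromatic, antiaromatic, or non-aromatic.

Antiaromatic

The p orbitals form a continuous loop: each doubly-bonded ring atom is sp² with one p-orbital electron; the carbocation has an empty p orbital. The ring is fully conjugated.
Adding the contributions, 2 × 2 = 4 from the double-bond units + 0 from the CH(+) atom = 4.
A 4n π count (4, n = 1) in a planar conjugated ring means antiaromatic.
(The species described is the cyclopentadienyl cation.)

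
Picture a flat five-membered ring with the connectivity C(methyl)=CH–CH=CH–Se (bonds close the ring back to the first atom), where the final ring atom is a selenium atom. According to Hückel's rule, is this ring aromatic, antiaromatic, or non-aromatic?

Aromatic

Every ring atom contributes a p orbital perpendicular to the ring (each doubly-bonded ring atom is sp² with one p-orbital electron; the selenium donates one lone pair from its p orbital), so the π system is cyclic and fully conjugated.
Counting π electrons: 2 × 2 = 4 from the double-bond units + 2 from the Se atom = 6.
6 = 4(1) + 2, which satisfies Hückel's 4n+2 rule.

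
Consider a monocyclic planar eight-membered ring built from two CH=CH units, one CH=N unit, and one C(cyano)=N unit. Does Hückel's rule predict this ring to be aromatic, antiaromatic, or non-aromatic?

The p orbitals form a continuous loop: every atom in a ring double bond is sp² and brings one electron to the p orbital; each =N– nitrogen is pyridine-type (lone pair in the sp² plane, one electron in the p orbital). The ring is fully conjugated.
Adding the contributions, 4 × 2 = 8 from the 4 double-bond units.
With 8 = 4·2 π electrons, Hückel's rule classifies the planar ring as antiaromatic.

Antiaromatic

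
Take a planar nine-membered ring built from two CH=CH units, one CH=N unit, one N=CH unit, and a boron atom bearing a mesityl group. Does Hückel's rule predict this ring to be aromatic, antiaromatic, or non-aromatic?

The p orbitals form a continuous loop: every atom in a ring double bond is sp² and brings one electron to the p orbital; each sp² =N– keeps its lone pair in-plane and puts one electron into the π system; the boron has an empty p orbital. The ring is fully conjugated.
Tallying contributions gives 4 × 2 = 8 from the double-bond units + 0 from the B(mesityl) atom = 8.
A 4n π count (8, n = 2) in a planar conjugated ring means antiaromatic.

Antiaromatic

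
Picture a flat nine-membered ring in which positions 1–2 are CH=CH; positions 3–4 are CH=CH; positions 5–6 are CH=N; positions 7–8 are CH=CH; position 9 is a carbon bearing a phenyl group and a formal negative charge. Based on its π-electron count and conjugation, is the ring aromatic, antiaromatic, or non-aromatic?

Aromatic

The p orbitals form a continuous loop: every atom in a ring double bond is sp² and brings one electron to the p orbital; each =N– nitrogen is pyridine-type (lone pair in the sp² plane, one electron in the p orbital); the carbanion's lone pair occupies the p orbital. The ring is fully conjugated.
π-electron count: 4 × 2 = 8 from the double-bond units + 2 from the C(phenyl)(-) atom = 10.
That gives a 4n+2 count (10, n = 2).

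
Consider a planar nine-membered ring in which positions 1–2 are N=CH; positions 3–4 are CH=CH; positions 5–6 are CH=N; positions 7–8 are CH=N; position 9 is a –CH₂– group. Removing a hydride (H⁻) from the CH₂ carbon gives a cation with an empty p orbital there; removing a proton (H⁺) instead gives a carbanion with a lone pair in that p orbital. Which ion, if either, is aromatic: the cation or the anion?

Once that carbon is sp², every ring atom has a p orbital and both ions are fully conjugated.
Cation: 4 × 2 + 0 = 8 π electrons → 4(2), antiaromatic.
Anion: 4 × 2 + 2 = 10 π electrons → 4(2)+2, aromatic.

The anion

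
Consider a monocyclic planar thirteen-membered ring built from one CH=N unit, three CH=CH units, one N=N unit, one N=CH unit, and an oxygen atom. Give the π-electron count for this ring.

The p orbitals form a continuous loop: every atom in a ring double bond is sp² and brings one electron to the p orbital; each =N– nitrogen is pyridine-type (lone pair in the sp² plane, one electron in the p orbital); the oxygen donates one lone pair from its p orbital. The ring is fully conjugated.
Counting π electrons: 6 × 2 = 12 from the double-bond units + 2 from the O atom = 14.

14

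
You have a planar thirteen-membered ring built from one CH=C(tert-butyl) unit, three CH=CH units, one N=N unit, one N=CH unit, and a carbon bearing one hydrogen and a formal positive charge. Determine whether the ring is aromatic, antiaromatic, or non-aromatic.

Every ring atom contributes a p orbital perpendicular to the ring (each doubly-bonded ring atom is sp² with one p-orbital electron; the doubly-bonded nitrogens are pyridine-type — their lone pairs lie in the ring plane, leaving one electron in the p orbital; the carbocation has an empty p orbital), so the π system is cyclic and fully conjugated.
π-electron count: 6 × 2 = 12 from the double-bond units + 0 from the CH(+) atom = 12.
12 = 4(3); a planar, fully conjugated 4n system is antiaromatic.

Antiaromatic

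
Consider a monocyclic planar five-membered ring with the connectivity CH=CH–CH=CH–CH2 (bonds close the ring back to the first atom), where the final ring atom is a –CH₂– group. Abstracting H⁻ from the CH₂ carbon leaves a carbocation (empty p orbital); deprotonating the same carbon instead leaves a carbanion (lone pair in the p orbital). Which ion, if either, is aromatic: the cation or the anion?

The anion

Both ions have a continuous loop of p orbitals — each ring atom is sp².
Cation: 2 × 2 + 0 = 4 π electrons → 4(1), antiaromatic.
Anion: 2 × 2 + 2 = 6 π electrons → 4(1)+2, aromatic.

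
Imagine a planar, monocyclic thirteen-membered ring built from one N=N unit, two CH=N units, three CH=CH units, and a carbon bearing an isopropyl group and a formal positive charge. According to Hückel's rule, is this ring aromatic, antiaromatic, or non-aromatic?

Antiaromatic

Check conjugation: the double-bond atoms are sp², each contributing one p electron; the doubly-bonded nitrogens are pyridine-type — their lone pairs lie in the ring plane, leaving one electron in the p orbital; the carbocation has an empty p orbital — every position has a p orbital, so the cyclic π system is continuous.
Adding the contributions, 6 × 2 = 12 from the double-bond units + 0 from the C(isopropyl)(+) atom = 12.
12 is a 4n count (n = 3), so the planar conjugated ring is antiaromatic.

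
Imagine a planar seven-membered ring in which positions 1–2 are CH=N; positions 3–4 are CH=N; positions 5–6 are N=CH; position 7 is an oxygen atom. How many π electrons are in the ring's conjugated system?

8

Every ring atom contributes a p orbital perpendicular to the ring (the double-bond atoms are sp², each contributing one p electron; each =N– nitrogen is pyridine-type (lone pair in the sp² plane, one electron in the p orbital); the oxygen donates one lone pair from its p orbital), so the π system is cyclic and fully conjugated.
Adding the contributions, 3 × 2 = 6 from the double-bond units + 2 from the O atom = 8.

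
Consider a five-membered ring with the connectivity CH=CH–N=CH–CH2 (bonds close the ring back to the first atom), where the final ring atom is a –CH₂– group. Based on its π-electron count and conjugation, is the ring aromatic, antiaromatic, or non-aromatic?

The CH2 position has four σ bonds — the tetrahedral CH₂ carbon is sp³ and has no p orbital in the ring π system — so the cyclic conjugation is interrupted.
Broken conjugation rules out both aromaticity and antiaromaticity.

Non-aromatic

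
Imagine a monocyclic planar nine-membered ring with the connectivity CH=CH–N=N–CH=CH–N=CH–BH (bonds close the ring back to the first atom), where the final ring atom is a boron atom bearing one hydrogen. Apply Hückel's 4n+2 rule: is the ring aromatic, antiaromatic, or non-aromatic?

All ring atoms are sp² and supply a p orbital to the ring (the double-bond atoms are sp², each contributing one p electron; each sp² =N– keeps its lone pair in-plane and puts one electron into the π system; the boron has an empty p orbital); the conjugation is uninterrupted.
Tallying contributions gives 4 × 2 = 8 from the double-bond units + 0 from the BH atom = 8.
A 4n π count (8, n = 2) in a planar conjugated ring means antiaromatic.

Antiaromatic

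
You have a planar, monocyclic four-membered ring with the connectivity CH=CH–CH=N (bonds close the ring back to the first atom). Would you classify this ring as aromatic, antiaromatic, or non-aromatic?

Antiaromatic

All ring atoms are sp² and supply a p orbital to the ring (every atom in a ring double bond is sp² and brings one electron to the p orbital; the doubly-bonded nitrogens are pyridine-type — their lone pairs lie in the ring plane, leaving one electron in the p orbital); the conjugation is uninterrupted.
π-electron count: 2 × 2 = 4 from the 2 double-bond units.
4 = 4(1); a planar, fully conjugated 4n system is antiaromatic.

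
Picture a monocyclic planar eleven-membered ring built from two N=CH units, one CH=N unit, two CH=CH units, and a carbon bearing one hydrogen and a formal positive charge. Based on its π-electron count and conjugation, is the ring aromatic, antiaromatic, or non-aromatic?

Check conjugation: the double-bond atoms are sp², each contributing one p electron; each sp² =N– keeps its lone pair in-plane and puts one electron into the π system; the carbocation has an empty p orbital — every position has a p orbital, so the cyclic π system is continuous.
Adding the contributions, 5 × 2 = 10 from the double-bond units + 0 from the CH(+) atom = 10.
That gives a 4n+2 count (10, n = 2).

Aromatic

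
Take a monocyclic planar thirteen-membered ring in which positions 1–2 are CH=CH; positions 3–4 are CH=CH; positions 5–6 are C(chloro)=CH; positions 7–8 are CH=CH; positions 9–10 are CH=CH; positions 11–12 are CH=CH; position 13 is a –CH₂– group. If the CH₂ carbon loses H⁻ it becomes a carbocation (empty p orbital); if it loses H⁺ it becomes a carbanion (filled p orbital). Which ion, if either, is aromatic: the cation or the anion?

In both ions every ring atom is sp² and contributes a p orbital, so both rings are fully conjugated.
Cation: 6 × 2 + 0 = 12 π electrons → 4(3), antiaromatic.
Anion: 6 × 2 + 2 = 14 π electrons → 4(3)+2, aromatic.

The anion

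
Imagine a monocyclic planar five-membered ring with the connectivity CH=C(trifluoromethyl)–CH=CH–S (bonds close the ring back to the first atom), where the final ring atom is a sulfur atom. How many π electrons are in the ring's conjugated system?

6

Every ring atom contributes a p orbital perpendicular to the ring (every atom in a ring double bond is sp² and brings one electron to the p orbital; the sulfur donates one lone pair from its p orbital), so the π system is cyclic and fully conjugated.
Counting π electrons: 2 × 2 = 4 from the double-bond units + 2 from the S atom = 6.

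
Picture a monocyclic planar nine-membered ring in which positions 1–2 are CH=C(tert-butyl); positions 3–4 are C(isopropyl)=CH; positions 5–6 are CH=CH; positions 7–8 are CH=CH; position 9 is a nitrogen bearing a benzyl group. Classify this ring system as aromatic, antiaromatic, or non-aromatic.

Every ring atom contributes a p orbital perpendicular to the ring (the double-bond atoms are sp², each contributing one p electron; the pyrrole-type nitrogen donates its lone pair from the p orbital), so the π system is cyclic and fully conjugated.
Counting π electrons: 4 × 2 = 8 from the double-bond units + 2 from the N(benzyl) atom = 10.
That gives a 4n+2 count (10, n = 2).

Aromatic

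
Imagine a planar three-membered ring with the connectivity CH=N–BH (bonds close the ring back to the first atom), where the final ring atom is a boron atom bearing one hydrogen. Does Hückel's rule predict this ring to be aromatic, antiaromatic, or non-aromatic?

Aromatic

The p orbitals form a continuous loop: the double-bond atoms are sp², each contributing one p electron; the doubly-bonded nitrogens are pyridine-type — their lone pairs lie in the ring plane, leaving one electron in the p orbital; the boron has an empty p orbital. The ring is fully conjugated.
π-electron count: 1 × 2 = 2 from the double-bond unit + 0 from the BH atom = 2.
With 2 π electrons (n = 0), the Hückel 4n+2 condition holds.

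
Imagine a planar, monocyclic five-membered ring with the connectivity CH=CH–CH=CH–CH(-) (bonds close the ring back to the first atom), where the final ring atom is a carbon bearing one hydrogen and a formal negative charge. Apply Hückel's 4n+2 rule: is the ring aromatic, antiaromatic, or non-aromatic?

Aromatic

Check conjugation: every atom in a ring double bond is sp² and brings one electron to the p orbital; the carbanion's lone pair occupies the p orbital — every position has a p orbital, so the cyclic π system is continuous.
Tallying contributions gives 2 × 2 = 4 from the double-bond units + 2 from the CH(-) atom = 6.
With 6 π electrons (n = 1), the Hückel 4n+2 condition holds.
(The species described is the cyclopentadienyl anion.)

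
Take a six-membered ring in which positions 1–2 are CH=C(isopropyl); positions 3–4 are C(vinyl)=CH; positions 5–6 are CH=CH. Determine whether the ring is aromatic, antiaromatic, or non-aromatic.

Aromatic

All ring atoms are sp² and supply a p orbital to the ring (every atom in a ring double bond is sp² and brings one electron to the p orbital); the conjugation is uninterrupted.
Tallying contributions gives 3 × 2 = 6 from the 3 double-bond units.
Since 6 = 4·1 + 2, the ring meets the 4n+2 criterion.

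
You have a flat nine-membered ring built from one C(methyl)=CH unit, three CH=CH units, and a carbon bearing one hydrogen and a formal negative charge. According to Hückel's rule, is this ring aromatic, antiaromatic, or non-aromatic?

Check conjugation: every atom in a ring double bond is sp² and brings one electron to the p orbital; the carbanion's lone pair occupies the p orbital — every position has a p orbital, so the cyclic π system is continuous.
Adding the contributions, 4 × 2 = 8 from the double-bond units + 2 from the CH(-) atom = 10.
With 10 π electrons (n = 2), the Hückel 4n+2 condition holds.

Aromatic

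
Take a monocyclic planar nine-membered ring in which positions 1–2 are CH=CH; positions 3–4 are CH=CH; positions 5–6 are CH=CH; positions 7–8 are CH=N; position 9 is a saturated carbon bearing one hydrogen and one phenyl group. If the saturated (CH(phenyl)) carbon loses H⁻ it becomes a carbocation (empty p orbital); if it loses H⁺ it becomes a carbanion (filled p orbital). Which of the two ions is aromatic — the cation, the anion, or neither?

The anion

In either ion the ring is fully conjugated: every atom, including the new sp² carbon, supplies a p orbital.
Cation: 4 × 2 + 0 = 8 π electrons → 4(2), antiaromatic.
Anion: 4 × 2 + 2 = 10 π electrons → 4(2)+2, aromatic.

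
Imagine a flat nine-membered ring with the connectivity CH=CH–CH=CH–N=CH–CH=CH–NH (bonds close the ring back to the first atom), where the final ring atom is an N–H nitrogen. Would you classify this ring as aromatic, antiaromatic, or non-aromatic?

All ring atoms are sp² and supply a p orbital to the ring (each doubly-bonded ring atom is sp² with one p-orbital electron; the doubly-bonded nitrogens are pyridine-type — their lone pairs lie in the ring plane, leaving one electron in the p orbital; the pyrrole-type nitrogen donates its lone pair from the p orbital); the conjugation is uninterrupted.
Adding the contributions, 4 × 2 = 8 from the double-bond units + 2 from the NH atom = 10.
Since 10 = 4·2 + 2, the ring meets the 4n+2 criterion.

Aromatic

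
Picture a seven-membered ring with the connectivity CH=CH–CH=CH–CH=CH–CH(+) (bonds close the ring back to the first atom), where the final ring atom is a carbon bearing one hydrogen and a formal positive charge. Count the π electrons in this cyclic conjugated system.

6

The p orbitals form a continuous loop: the double-bond atoms are sp², each contributing one p electron; the carbocation has an empty p orbital. The ring is fully conjugated.
Tallying contributions gives 3 × 2 = 6 from the double-bond units + 0 from the CH(+) atom = 6.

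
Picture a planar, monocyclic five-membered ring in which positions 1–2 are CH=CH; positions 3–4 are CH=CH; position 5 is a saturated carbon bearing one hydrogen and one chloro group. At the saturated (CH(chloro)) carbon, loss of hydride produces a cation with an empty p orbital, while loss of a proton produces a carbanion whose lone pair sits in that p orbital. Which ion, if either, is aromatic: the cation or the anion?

The anion

In both ions every ring atom is sp² and contributes a p orbital, so both rings are fully conjugated.
Cation: 2 × 2 + 0 = 4 π electrons → 4(1), antiaromatic.
Anion: 2 × 2 + 2 = 6 π electrons → 4(1)+2, aromatic.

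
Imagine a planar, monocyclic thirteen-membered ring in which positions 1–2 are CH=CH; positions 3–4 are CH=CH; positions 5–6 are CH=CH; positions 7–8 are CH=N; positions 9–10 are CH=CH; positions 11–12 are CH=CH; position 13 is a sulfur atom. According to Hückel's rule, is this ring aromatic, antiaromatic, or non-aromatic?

Every ring atom contributes a p orbital perpendicular to the ring (the double-bond atoms are sp², each contributing one p electron; the doubly-bonded nitrogens are pyridine-type — their lone pairs lie in the ring plane, leaving one electron in the p orbital; the sulfur donates one lone pair from its p orbital), so the π system is cyclic and fully conjugated.
Counting π electrons: 6 × 2 = 12 from the double-bond units + 2 from the S atom = 14.
With 14 π electrons (n = 3), the Hückel 4n+2 condition holds.

Aromatic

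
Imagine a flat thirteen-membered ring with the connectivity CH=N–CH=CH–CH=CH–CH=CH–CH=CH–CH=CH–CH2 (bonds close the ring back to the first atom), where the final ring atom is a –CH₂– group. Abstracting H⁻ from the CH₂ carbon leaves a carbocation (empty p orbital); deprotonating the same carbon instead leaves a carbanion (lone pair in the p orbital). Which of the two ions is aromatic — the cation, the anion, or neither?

The anion

Once that carbon is sp², every ring atom has a p orbital and both ions are fully conjugated.
Cation: 6 × 2 + 0 = 12 π electrons → 4(3), antiaromatic.
Anion: 6 × 2 + 2 = 14 π electrons → 4(3)+2, aromatic.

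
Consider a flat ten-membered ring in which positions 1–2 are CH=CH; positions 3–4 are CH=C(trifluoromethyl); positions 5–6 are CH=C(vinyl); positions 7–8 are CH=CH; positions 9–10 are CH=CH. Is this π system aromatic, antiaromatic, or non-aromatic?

Aromatic

The p orbitals form a continuous loop: the double-bond atoms are sp², each contributing one p electron. The ring is fully conjugated.
Adding the contributions, 5 × 2 = 10 from the 5 double-bond units.
That gives a 4n+2 count (10, n = 2).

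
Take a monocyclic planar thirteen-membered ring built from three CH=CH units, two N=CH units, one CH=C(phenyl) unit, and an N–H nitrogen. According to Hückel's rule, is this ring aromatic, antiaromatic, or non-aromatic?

Check conjugation: the double-bond atoms are sp², each contributing one p electron; the doubly-bonded nitrogens are pyridine-type — their lone pairs lie in the ring plane, leaving one electron in the p orbital; the pyrrole-type nitrogen donates its lone pair from the p orbital — every position has a p orbital, so the cyclic π system is continuous.
Tallying contributions gives 6 × 2 = 12 from the double-bond units + 2 from the NH atom = 14.
With 14 π electrons (n = 3), the Hückel 4n+2 condition holds.

Aromatic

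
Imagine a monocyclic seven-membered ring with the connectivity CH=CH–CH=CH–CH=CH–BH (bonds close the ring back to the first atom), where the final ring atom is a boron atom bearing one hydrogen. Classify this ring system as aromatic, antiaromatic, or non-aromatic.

All ring atoms are sp² and supply a p orbital to the ring (every atom in a ring double bond is sp² and brings one electron to the p orbital; the boron has an empty p orbital); the conjugation is uninterrupted.
Adding the contributions, 3 × 2 = 6 from the double-bond units + 0 from the BH atom = 6.
Since 6 = 4·1 + 2, the ring meets the 4n+2 criterion.

Aromatic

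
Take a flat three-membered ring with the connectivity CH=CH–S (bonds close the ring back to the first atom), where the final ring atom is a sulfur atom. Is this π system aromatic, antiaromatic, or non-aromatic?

Check conjugation: every atom in a ring double bond is sp² and brings one electron to the p orbital; the sulfur donates one lone pair from its p orbital — every position has a p orbital, so the cyclic π system is continuous.
Counting π electrons: 1 × 2 = 2 from the double-bond unit + 2 from the S atom = 4.
4 is a 4n count (n = 1), so the planar conjugated ring is antiaromatic.

Antiaromatic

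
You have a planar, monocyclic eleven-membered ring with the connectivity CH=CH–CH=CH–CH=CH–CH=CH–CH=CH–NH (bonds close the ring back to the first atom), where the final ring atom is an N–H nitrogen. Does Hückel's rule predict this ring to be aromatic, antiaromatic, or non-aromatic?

Antiaromatic

The p orbitals form a continuous loop: each doubly-bonded ring atom is sp² with one p-orbital electron; the pyrrole-type nitrogen donates its lone pair from the p orbital. The ring is fully conjugated.
Counting π electrons: 5 × 2 = 10 from the double-bond units + 2 from the NH atom = 12.
With 12 = 4·3 π electrons, Hückel's rule classifies the planar ring as antiaromatic.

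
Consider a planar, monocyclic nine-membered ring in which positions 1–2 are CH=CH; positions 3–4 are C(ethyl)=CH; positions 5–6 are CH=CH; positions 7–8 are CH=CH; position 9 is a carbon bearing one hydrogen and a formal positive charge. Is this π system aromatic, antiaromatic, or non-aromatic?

The p orbitals form a continuous loop: every atom in a ring double bond is sp² and brings one electron to the p orbital; the carbocation has an empty p orbital. The ring is fully conjugated.
Counting π electrons: 4 × 2 = 8 from the double-bond units + 0 from the CH(+) atom = 8.
With 8 = 4·2 π electrons, Hückel's rule classifies the planar ring as antiaromatic.

Antiaromatic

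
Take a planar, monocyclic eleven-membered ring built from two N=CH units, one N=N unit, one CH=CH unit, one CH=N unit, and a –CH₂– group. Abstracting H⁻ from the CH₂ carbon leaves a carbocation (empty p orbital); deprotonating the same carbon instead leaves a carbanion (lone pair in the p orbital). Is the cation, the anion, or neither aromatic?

Once that carbon is sp², every ring atom has a p orbital and both ions are fully conjugated.
Cation: 5 × 2 + 0 = 10 π electrons → 4(2)+2, aromatic.
Anion: 5 × 2 + 2 = 12 π electrons → 4(3), antiaromatic.

The cation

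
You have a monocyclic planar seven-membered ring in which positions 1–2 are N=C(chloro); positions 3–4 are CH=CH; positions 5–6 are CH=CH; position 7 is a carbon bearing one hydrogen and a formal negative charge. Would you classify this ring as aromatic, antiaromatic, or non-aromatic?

Every ring atom contributes a p orbital perpendicular to the ring (the double-bond atoms are sp², each contributing one p electron; each =N– nitrogen is pyridine-type (lone pair in the sp² plane, one electron in the p orbital); the carbanion's lone pair occupies the p orbital), so the π system is cyclic and fully conjugated.
Tallying contributions gives 3 × 2 = 6 from the double-bond units + 2 from the CH(-) atom = 8.
8 = 4(2); a planar, fully conjugated 4n system is antiaromatic.

Antiaromatic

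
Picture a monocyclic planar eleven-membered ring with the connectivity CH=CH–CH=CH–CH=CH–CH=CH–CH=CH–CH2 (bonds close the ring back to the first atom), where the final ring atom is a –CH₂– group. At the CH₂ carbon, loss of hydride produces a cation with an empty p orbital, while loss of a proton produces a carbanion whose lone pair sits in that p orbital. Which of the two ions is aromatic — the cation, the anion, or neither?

In both ions every ring atom is sp² and contributes a p orbital, so both rings are fully conjugated.
Cation: 5 × 2 + 0 = 10 π electrons → 4(2)+2, aromatic.
Anion: 5 × 2 + 2 = 12 π electrons → 4(3), antiaromatic.

The cation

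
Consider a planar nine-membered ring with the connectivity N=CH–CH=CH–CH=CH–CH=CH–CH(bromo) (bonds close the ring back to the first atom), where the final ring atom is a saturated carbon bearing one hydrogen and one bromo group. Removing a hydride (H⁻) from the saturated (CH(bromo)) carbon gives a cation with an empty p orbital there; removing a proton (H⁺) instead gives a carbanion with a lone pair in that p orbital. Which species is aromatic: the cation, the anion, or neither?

The anion

In either ion the ring is fully conjugated: every atom, including the new sp² carbon, supplies a p orbital.
Cation: 4 × 2 + 0 = 8 π electrons → 4(2), antiaromatic.
Anion: 4 × 2 + 2 = 10 π electrons → 4(2)+2, aromatic.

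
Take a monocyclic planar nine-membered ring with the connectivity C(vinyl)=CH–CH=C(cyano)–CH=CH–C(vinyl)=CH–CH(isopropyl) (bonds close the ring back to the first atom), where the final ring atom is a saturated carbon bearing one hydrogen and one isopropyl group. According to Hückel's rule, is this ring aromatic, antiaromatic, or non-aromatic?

Because that saturated carbon is sp³ and has no p orbital in the ring π system at the CH(isopropyl) position, the π system cannot extend all the way around the ring.
Hückel's rule only applies to fully conjugated rings, so this one is simply non-aromatic.

Non-aromatic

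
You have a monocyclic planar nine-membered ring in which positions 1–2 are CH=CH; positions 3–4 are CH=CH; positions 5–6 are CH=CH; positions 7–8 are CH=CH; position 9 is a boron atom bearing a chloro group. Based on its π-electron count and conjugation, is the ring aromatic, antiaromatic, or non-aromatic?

Antiaromatic

Check conjugation: every atom in a ring double bond is sp² and brings one electron to the p orbital; the boron has an empty p orbital — every position has a p orbital, so the cyclic π system is continuous.
Counting π electrons: 4 × 2 = 8 from the double-bond units + 0 from the B(chloro) atom = 8.
With 8 = 4·2 π electrons, Hückel's rule classifies the planar ring as antiaromatic.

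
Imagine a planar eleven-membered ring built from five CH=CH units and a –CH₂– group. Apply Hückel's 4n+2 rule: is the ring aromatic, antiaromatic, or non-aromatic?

Non-aromatic

Because the tetrahedral CH₂ carbon is sp³ and has no p orbital in the ring π system at the CH2 position, the π system cannot extend all the way around the ring.
Without a continuous loop of overlapping p orbitals the Hückel electron count never comes into play.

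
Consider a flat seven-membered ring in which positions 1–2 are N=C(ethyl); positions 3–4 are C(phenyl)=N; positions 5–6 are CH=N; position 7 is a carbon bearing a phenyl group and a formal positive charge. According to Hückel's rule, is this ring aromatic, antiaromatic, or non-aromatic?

Aromatic

The p orbitals form a continuous loop: each doubly-bonded ring atom is sp² with one p-orbital electron; each sp² =N– keeps its lone pair in-plane and puts one electron into the π system; the carbocation has an empty p orbital. The ring is fully conjugated.
Tallying contributions gives 3 × 2 = 6 from the double-bond units + 0 from the C(phenyl)(+) atom = 6.
6 = 4(1) + 2, which satisfies Hückel's 4n+2 rule.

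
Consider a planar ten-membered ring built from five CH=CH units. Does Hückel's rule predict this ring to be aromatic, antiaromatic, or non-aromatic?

Aromatic

Check conjugation: every atom in a ring double bond is sp² and brings one electron to the p orbital — every position has a p orbital, so the cyclic π system is continuous.
Counting π electrons: 5 × 2 = 10 from the 5 double-bond units.
With 10 π electrons (n = 2), the Hückel 4n+2 condition holds.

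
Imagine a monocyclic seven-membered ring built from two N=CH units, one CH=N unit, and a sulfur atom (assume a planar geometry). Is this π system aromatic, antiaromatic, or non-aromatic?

Every ring atom contributes a p orbital perpendicular to the ring (the double-bond atoms are sp², each contributing one p electron; each =N– nitrogen is pyridine-type (lone pair in the sp² plane, one electron in the p orbital); the sulfur donates one lone pair from its p orbital), so the π system is cyclic and fully conjugated.
π-electron count: 3 × 2 = 6 from the double-bond units + 2 from the S atom = 8.
A 4n π count (8, n = 2) in a planar conjugated ring means antiaromatic.

Antiaromatic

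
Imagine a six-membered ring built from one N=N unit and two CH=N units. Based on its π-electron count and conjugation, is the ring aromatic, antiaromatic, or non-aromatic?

Aromatic

The p orbitals form a continuous loop: the double-bond atoms are sp², each contributing one p electron; the doubly-bonded nitrogens are pyridine-type — their lone pairs lie in the ring plane, leaving one electron in the p orbital. The ring is fully conjugated.
Tallying contributions gives 3 × 2 = 6 from the 3 double-bond units.
That gives a 4n+2 count (6, n = 1).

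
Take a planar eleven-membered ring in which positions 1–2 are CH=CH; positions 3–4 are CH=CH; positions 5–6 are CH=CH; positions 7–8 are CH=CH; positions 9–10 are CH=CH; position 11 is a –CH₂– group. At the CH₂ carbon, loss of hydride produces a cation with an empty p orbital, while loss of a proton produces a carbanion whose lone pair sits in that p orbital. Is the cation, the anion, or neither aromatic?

The cation

In either ion the ring is fully conjugated: every atom, including the new sp² carbon, supplies a p orbital.
Cation: 5 × 2 + 0 = 10 π electrons → 4(2)+2, aromatic.
Anion: 5 × 2 + 2 = 12 π electrons → 4(3), antiaromatic.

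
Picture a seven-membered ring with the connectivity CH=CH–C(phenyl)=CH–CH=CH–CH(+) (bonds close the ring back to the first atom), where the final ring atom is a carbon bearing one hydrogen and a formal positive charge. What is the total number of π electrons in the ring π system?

6

All ring atoms are sp² and supply a p orbital to the ring (the double-bond atoms are sp², each contributing one p electron; the carbocation has an empty p orbital); the conjugation is uninterrupted.
Tallying contributions gives 3 × 2 = 6 from the double-bond units + 0 from the CH(+) atom = 6.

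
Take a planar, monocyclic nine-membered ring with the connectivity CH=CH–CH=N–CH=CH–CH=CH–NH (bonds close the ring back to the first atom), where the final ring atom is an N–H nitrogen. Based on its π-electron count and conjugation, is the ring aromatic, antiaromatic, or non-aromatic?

Check conjugation: the double-bond atoms are sp², each contributing one p electron; each sp² =N– keeps its lone pair in-plane and puts one electron into the π system; the pyrrole-type nitrogen donates its lone pair from the p orbital — every position has a p orbital, so the cyclic π system is continuous.
Tallying contributions gives 4 × 2 = 8 from the double-bond units + 2 from the NH atom = 10.
10 = 4(2) + 2, which satisfies Hückel's 4n+2 rule.

Aromatic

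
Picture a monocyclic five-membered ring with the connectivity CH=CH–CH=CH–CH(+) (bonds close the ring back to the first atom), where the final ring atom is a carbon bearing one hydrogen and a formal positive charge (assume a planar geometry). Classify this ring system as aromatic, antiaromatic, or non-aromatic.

The p orbitals form a continuous loop: the double-bond atoms are sp², each contributing one p electron; the carbocation has an empty p orbital. The ring is fully conjugated.
Tallying contributions gives 2 × 2 = 4 from the double-bond units + 0 from the CH(+) atom = 4.
4 = 4(1); a planar, fully conjugated 4n system is antiaromatic.
(The species described is the cyclopentadienyl cation.)

Antiaromatic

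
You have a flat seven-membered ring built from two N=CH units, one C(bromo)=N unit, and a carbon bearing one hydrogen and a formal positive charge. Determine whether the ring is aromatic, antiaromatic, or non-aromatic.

Aromatic

Check conjugation: the double-bond atoms are sp², each contributing one p electron; the doubly-bonded nitrogens are pyridine-type — their lone pairs lie in the ring plane, leaving one electron in the p orbital; the carbocation has an empty p orbital — every position has a p orbital, so the cyclic π system is continuous.
π-electron count: 3 × 2 = 6 from the double-bond units + 0 from the CH(+) atom = 6.
With 6 π electrons (n = 1), the Hückel 4n+2 condition holds.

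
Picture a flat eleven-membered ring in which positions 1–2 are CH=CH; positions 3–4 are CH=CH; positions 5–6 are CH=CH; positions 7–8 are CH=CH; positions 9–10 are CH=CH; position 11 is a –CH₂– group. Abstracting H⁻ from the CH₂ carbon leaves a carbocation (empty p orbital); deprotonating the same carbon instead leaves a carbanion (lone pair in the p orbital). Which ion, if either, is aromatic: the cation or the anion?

The cation

In both ions every ring atom is sp² and contributes a p orbital, so both rings are fully conjugated.
Cation: 5 × 2 + 0 = 10 π electrons → 4(2)+2, aromatic.
Anion: 5 × 2 + 2 = 12 π electrons → 4(3), antiaromatic.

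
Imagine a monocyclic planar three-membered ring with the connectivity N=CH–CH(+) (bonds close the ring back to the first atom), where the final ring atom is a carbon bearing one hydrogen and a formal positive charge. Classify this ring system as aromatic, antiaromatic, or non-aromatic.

Aromatic

Every ring atom contributes a p orbital perpendicular to the ring (the double-bond atoms are sp², each contributing one p electron; the doubly-bonded nitrogens are pyridine-type — their lone pairs lie in the ring plane, leaving one electron in the p orbital; the carbocation has an empty p orbital), so the π system is cyclic and fully conjugated.
Tallying contributions gives 1 × 2 = 2 from the double-bond unit + 0 from the CH(+) atom = 2.
That gives a 4n+2 count (2, n = 0).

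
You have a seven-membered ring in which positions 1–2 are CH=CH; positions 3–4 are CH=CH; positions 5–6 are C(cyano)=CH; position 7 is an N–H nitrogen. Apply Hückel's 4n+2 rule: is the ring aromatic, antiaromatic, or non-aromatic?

Antiaromatic

All ring atoms are sp² and supply a p orbital to the ring (the double-bond atoms are sp², each contributing one p electron; the pyrrole-type nitrogen donates its lone pair from the p orbital); the conjugation is uninterrupted.
π-electron count: 3 × 2 = 6 from the double-bond units + 2 from the NH atom = 8.
With 8 = 4·2 π electrons, Hückel's rule classifies the planar ring as antiaromatic.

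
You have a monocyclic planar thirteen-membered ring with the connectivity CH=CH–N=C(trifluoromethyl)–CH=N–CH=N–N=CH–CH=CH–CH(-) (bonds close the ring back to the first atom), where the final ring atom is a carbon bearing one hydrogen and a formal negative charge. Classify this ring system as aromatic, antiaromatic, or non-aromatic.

Every ring atom contributes a p orbital perpendicular to the ring (each doubly-bonded ring atom is sp² with one p-orbital electron; the doubly-bonded nitrogens are pyridine-type — their lone pairs lie in the ring plane, leaving one electron in the p orbital; the carbanion's lone pair occupies the p orbital), so the π system is cyclic and fully conjugated.
Counting π electrons: 6 × 2 = 12 from the double-bond units + 2 from the CH(-) atom = 14.
With 14 π electrons (n = 3), the Hückel 4n+2 condition holds.

Aromatic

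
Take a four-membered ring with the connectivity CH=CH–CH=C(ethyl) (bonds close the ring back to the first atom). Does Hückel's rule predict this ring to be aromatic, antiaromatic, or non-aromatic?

Check conjugation: the double-bond atoms are sp², each contributing one p electron — every position has a p orbital, so the cyclic π system is continuous.
Tallying contributions gives 2 × 2 = 4 from the 2 double-bond units.
With 4 = 4·1 π electrons, Hückel's rule classifies the planar ring as antiaromatic.

Antiaromatic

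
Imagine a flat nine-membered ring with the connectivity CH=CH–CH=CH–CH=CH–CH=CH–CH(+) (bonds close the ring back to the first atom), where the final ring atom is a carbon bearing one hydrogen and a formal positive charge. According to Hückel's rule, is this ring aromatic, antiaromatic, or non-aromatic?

The p orbitals form a continuous loop: every atom in a ring double bond is sp² and brings one electron to the p orbital; the carbocation has an empty p orbital. The ring is fully conjugated.
Adding the contributions, 4 × 2 = 8 from the double-bond units + 0 from the CH(+) atom = 8.
8 = 4(2); a planar, fully conjugated 4n system is antiaromatic.

Antiaromatic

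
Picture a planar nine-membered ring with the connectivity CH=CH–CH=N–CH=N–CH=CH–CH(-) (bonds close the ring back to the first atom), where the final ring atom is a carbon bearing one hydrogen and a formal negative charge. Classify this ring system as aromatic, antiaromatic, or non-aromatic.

Check conjugation: every atom in a ring double bond is sp² and brings one electron to the p orbital; each sp² =N– keeps its lone pair in-plane and puts one electron into the π system; the carbanion's lone pair occupies the p orbital — every position has a p orbital, so the cyclic π system is continuous.
Tallying contributions gives 4 × 2 = 8 from the double-bond units + 2 from the CH(-) atom = 10.
That gives a 4n+2 count (10, n = 2).

Aromatic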